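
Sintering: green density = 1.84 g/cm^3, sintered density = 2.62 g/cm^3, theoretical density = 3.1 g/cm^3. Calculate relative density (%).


Relative = 2.62 / 3.1 * 100 = 84.5%

84.5


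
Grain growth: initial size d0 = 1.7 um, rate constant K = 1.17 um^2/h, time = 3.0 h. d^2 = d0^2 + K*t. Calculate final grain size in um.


d^2 = 1.7^2 + 1.17*3.0 = 6.4
d = sqrt(6.4) = 2.53 um

2.53


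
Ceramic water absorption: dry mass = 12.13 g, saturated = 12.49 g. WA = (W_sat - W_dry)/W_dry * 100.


WA = (12.49 - 12.13) / 12.13 * 100 = 2.97%

2.97


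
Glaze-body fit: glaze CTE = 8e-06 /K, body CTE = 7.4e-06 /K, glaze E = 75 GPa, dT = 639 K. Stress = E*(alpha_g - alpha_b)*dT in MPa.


Stress = 75*1000*(8e-06 - 7.4e-06)*639 = 28.8 MPa

28.8


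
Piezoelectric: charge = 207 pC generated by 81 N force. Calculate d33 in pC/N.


d33 = 207 / 81 = 2.6 pC/N

2.6


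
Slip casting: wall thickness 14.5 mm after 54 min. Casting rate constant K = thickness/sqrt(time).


K = 14.5 / sqrt(54) = 14.5 / 7.3485 = 1.973 mm/min^0.5

1.973


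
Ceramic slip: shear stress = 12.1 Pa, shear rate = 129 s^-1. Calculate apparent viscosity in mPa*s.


eta = tau/gamma * 1000 = 12.1/129 * 1000 = 93.8 mPa*s

93.8


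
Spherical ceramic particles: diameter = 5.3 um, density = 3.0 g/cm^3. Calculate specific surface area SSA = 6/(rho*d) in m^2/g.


SSA = 6 / (3.0 * 5.3) = 0.377 m^2/g

0.377


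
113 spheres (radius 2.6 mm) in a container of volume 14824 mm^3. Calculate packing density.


V_sphere = 4/3*pi*2.6^3 = 73.6222 mm^3
Total V = 113*73.6222 = 8319.3086 mm^3
PD = 8319.3086 / 14824 = 0.561

0.561


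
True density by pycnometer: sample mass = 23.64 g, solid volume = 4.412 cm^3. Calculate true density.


TD = 23.64 / 4.412 = 5.358 g/cm^3

5.358


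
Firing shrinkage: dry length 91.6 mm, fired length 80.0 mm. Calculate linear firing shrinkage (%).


FS = (91.6 - 80.0) / 91.6 * 100 = 12.66%

12.66


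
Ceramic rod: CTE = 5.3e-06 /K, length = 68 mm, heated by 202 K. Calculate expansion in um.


dL = 5.3e-06 * 68 * 202 * 1000 = 72.801 um

72.801


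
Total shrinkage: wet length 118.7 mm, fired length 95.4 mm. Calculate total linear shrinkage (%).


TS = (118.7 - 95.4) / 118.7 * 100 = 19.63%

19.63


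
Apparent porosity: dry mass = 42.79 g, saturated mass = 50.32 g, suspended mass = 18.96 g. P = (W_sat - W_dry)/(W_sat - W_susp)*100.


P = (50.32 - 42.79) / (50.32 - 18.96) * 100 = 7.53 / 31.36 * 100 = 24.0%

24.0


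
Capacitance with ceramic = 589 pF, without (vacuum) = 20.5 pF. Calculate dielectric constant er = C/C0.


er = 589 / 20.5 = 28.73

28.73


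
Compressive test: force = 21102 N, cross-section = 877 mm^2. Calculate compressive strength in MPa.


CS = 21102 / 877 = 24.1 MPa

24.1


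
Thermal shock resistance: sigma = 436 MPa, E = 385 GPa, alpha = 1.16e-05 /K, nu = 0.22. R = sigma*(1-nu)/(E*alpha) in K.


R = 436*(1-0.22)/(385*1000*1.16e-05) = 76 K

76


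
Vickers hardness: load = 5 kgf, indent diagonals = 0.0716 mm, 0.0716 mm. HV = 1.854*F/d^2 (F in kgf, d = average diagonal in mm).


d_avg = (0.0716+0.0716)/2 = 0.0716 mm
HV = 1.854*5/0.0716^2 = 1808

1808


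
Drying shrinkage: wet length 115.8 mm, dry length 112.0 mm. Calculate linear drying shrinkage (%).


DS = (115.8 - 112.0) / 115.8 * 100 = 3.28%

3.28


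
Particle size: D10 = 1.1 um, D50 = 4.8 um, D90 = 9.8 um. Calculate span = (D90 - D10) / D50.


Span = (9.8 - 1.1) / 4.8 = 8.7 / 4.8 = 1.813

1.813


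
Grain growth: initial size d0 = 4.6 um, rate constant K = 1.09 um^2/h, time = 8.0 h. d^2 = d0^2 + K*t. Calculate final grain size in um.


d^2 = 4.6^2 + 1.09*8.0 = 29.88
d = sqrt(29.88) = 5.47 um

5.47


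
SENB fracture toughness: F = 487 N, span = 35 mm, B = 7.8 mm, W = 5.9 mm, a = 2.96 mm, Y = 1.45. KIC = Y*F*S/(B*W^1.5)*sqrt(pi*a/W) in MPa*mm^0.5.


KIC = 1.45*487*35/(7.8*5.9^1.5)*sqrt(pi*2.96/5.9) = 277.58

277.58


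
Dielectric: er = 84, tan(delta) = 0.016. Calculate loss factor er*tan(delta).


Loss = 84 * 0.016 = 1.344

1.344


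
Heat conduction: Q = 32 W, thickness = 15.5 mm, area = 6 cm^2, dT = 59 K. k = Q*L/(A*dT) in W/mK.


k = 32*15.5/1000/(6/10000*59) = 14.01 W/mK

14.01


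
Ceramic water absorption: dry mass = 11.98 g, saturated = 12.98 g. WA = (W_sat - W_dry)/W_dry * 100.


WA = (12.98 - 11.98) / 11.98 * 100 = 8.35%

8.35


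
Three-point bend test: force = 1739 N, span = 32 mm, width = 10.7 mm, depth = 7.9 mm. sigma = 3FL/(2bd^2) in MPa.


sigma = 3*1739*32/(2*10.7*7.9^2) = 125.0 MPa

125.0


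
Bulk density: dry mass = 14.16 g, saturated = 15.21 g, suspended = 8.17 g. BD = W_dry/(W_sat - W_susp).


BD = 14.16 / (15.21 - 8.17) = 14.16 / 7.04 = 2.011 g/cm^3

2.011


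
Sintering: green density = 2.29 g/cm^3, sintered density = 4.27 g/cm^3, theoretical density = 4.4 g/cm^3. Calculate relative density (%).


Relative = 4.27 / 4.4 * 100 = 97.0%

97.0


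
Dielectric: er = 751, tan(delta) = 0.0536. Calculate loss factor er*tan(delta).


Loss = 751 * 0.0536 = 40.254

40.254


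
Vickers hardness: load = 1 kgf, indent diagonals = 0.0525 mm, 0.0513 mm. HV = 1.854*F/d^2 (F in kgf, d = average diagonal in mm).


d_avg = (0.0525+0.0513)/2 = 0.0519 mm
HV = 1.854*1/0.0519^2 = 688

688


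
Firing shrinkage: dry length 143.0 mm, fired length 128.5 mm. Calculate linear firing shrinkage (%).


FS = (143.0 - 128.5) / 143.0 * 100 = 10.14%

10.14


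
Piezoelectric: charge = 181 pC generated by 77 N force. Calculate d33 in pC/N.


d33 = 181 / 77 = 2.4 pC/N

2.4


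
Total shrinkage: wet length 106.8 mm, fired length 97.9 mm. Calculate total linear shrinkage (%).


TS = (106.8 - 97.9) / 106.8 * 100 = 8.33%

8.33


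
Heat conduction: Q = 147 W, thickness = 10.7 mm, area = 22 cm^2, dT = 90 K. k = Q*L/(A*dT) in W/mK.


k = 147*10.7/1000/(22/10000*90) = 7.94 W/mK

7.94


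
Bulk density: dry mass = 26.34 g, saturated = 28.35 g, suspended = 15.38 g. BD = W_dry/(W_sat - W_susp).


BD = 26.34 / (28.35 - 15.38) = 26.34 / 12.97 = 2.031 g/cm^3

2.031


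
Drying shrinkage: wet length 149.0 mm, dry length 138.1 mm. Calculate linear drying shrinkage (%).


DS = (149.0 - 138.1) / 149.0 * 100 = 7.32%

7.32


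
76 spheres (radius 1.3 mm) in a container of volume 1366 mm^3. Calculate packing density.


V_sphere = 4/3*pi*1.3^3 = 9.2028 mm^3
Total V = 76*9.2028 = 699.4128 mm^3
PD = 699.4128 / 1366 = 0.512

0.512


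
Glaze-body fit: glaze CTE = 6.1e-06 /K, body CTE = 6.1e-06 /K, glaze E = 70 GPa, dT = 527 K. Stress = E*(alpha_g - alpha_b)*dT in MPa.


Stress = 70*1000*(6.1e-06 - 6.1e-06)*527 = 0.0 MPa

0.0


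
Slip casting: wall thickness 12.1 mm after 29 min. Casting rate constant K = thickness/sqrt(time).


K = 12.1 / sqrt(29) = 12.1 / 5.3852 = 2.247 mm/min^0.5

2.247


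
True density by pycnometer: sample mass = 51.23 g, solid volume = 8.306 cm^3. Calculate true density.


TD = 51.23 / 8.306 = 6.168 g/cm^3

6.168


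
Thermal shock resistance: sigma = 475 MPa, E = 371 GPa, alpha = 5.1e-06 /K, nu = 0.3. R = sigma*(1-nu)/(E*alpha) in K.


R = 475*(1-0.3)/(371*1000*5.1e-06) = 176 K

176


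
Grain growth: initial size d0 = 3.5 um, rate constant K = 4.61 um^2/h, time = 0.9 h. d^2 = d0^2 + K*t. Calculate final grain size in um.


d^2 = 3.5^2 + 4.61*0.9 = 16.399
d = sqrt(16.399) = 4.05 um

4.05


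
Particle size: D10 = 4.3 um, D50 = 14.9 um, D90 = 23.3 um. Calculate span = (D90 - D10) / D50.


Span = (23.3 - 4.3) / 14.9 = 19.0 / 14.9 = 1.275

1.275


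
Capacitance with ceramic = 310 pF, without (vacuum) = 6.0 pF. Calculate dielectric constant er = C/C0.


er = 310 / 6.0 = 51.67

51.67


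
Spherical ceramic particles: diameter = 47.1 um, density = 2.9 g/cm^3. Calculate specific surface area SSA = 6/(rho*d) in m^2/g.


SSA = 6 / (2.9 * 47.1) = 0.044 m^2/g

0.044


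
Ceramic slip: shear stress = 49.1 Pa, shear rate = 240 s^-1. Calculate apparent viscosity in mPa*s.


eta = tau/gamma * 1000 = 49.1/240 * 1000 = 204.6 mPa*s

204.6


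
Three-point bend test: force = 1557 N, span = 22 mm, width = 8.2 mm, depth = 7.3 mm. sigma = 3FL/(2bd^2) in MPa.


sigma = 3*1557*22/(2*8.2*7.3^2) = 117.6 MPa

117.6


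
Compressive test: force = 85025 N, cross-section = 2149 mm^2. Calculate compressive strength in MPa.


CS = 85025 / 2149 = 39.6 MPa

39.6


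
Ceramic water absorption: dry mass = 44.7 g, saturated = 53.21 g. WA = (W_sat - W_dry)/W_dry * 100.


WA = (53.21 - 44.7) / 44.7 * 100 = 19.04%

19.04


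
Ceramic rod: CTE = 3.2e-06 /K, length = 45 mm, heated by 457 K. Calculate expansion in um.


dL = 3.2e-06 * 45 * 457 * 1000 = 65.808 um

65.808


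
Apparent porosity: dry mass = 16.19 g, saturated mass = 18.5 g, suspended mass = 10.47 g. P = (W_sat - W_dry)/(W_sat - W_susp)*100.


P = (18.5 - 16.19) / (18.5 - 10.47) * 100 = 2.31 / 8.03 * 100 = 28.8%

28.8


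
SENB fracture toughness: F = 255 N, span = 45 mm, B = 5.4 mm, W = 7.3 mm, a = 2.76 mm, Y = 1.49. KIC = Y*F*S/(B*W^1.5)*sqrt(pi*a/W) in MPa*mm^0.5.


KIC = 1.49*255*45/(5.4*7.3^1.5)*sqrt(pi*2.76/7.3) = 174.96

174.96


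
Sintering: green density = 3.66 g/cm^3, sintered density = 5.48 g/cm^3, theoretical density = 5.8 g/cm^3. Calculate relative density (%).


Relative = 5.48 / 5.8 * 100 = 94.5%

94.5


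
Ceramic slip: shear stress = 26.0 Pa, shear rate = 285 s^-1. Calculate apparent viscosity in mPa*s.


eta = tau/gamma * 1000 = 26.0/285 * 1000 = 91.2 mPa*s

91.2


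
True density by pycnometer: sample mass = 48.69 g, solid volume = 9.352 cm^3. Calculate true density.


TD = 48.69 / 9.352 = 5.206 g/cm^3

5.206


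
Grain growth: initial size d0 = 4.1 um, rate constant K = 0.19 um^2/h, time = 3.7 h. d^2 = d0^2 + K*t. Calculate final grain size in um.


d^2 = 4.1^2 + 0.19*3.7 = 17.513
d = sqrt(17.513) = 4.18 um

4.18


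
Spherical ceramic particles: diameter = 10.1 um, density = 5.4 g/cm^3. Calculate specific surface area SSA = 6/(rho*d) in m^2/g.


SSA = 6 / (5.4 * 10.1) = 0.11 m^2/g

0.11


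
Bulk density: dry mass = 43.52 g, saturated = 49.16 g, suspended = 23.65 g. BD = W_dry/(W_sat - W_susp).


BD = 43.52 / (49.16 - 23.65) = 43.52 / 25.51 = 1.706 g/cm^3

1.706


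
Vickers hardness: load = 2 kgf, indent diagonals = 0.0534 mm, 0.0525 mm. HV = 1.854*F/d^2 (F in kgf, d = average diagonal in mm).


d_avg = (0.0534+0.0525)/2 = 0.05295 mm
HV = 1.854*2/0.05295^2 = 1323

1323


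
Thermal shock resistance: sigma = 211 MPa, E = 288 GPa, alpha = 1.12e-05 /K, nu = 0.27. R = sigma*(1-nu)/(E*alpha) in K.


R = 211*(1-0.27)/(288*1000*1.12e-05) = 48 K

48


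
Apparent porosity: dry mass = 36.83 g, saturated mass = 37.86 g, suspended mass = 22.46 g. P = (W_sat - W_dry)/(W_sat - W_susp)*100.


P = (37.86 - 36.83) / (37.86 - 22.46) * 100 = 1.03 / 15.4 * 100 = 6.7%

6.7


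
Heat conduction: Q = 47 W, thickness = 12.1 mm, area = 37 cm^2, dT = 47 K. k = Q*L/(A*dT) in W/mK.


k = 47*12.1/1000/(37/10000*47) = 3.27 W/mK

3.27


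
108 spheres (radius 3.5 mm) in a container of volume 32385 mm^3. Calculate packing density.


V_sphere = 4/3*pi*3.5^3 = 179.5944 mm^3
Total V = 108*179.5944 = 19396.1952 mm^3
PD = 19396.1952 / 32385 = 0.599

0.599


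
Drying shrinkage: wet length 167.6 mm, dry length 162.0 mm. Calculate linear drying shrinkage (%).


DS = (167.6 - 162.0) / 167.6 * 100 = 3.34%

3.34


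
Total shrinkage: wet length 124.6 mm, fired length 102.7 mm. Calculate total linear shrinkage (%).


TS = (124.6 - 102.7) / 124.6 * 100 = 17.58%

17.58


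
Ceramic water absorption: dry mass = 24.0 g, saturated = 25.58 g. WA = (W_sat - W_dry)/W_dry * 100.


WA = (25.58 - 24.0) / 24.0 * 100 = 6.58%

6.58


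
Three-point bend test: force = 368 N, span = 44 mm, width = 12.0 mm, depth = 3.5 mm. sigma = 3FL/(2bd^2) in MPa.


sigma = 3*368*44/(2*12.0*3.5^2) = 165.2 MPa

165.2


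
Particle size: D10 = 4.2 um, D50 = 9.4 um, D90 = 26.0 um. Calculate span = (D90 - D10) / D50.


Span = (26.0 - 4.2) / 9.4 = 21.8 / 9.4 = 2.319

2.319


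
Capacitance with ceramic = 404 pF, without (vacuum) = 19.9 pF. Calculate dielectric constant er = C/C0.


er = 404 / 19.9 = 20.3

20.3


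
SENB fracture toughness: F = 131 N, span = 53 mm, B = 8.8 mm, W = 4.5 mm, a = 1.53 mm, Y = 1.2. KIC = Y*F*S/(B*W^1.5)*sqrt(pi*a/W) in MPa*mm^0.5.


KIC = 1.2*131*53/(8.8*4.5^1.5)*sqrt(pi*1.53/4.5) = 102.5

102.5


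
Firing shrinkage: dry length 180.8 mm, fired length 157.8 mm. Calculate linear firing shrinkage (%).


FS = (180.8 - 157.8) / 180.8 * 100 = 12.72%

12.72


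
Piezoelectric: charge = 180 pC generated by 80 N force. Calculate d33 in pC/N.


d33 = 180 / 80 = 2.3 pC/N

2.3


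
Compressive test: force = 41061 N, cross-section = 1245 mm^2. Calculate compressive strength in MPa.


CS = 41061 / 1245 = 33.0 MPa

33.0


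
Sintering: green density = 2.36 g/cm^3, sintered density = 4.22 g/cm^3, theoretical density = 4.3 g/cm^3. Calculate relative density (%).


Relative = 4.22 / 4.3 * 100 = 98.1%

98.1


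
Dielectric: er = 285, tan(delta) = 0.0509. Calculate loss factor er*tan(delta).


Loss = 285 * 0.0509 = 14.507

14.507


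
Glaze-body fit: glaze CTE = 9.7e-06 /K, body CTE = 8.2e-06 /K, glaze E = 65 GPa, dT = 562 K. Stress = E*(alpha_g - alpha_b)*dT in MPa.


Stress = 65*1000*(9.7e-06 - 8.2e-06)*562 = 54.8 MPa

54.8


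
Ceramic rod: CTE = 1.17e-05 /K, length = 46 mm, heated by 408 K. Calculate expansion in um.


dL = 1.17e-05 * 46 * 408 * 1000 = 219.586 um

219.586


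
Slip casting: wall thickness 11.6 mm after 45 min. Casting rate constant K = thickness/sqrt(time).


K = 11.6 / sqrt(45) = 11.6 / 6.7082 = 1.729 mm/min^0.5

1.729


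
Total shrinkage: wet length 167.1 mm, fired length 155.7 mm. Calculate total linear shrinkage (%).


TS = (167.1 - 155.7) / 167.1 * 100 = 6.82%

6.82


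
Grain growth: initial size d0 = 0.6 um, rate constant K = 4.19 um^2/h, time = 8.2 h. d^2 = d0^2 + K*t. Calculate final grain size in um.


d^2 = 0.6^2 + 4.19*8.2 = 34.718
d = sqrt(34.718) = 5.89 um

5.89


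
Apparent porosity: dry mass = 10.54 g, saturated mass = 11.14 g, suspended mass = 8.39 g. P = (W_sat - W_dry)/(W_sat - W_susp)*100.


P = (11.14 - 10.54) / (11.14 - 8.39) * 100 = 0.6 / 2.75 * 100 = 21.8%

21.8


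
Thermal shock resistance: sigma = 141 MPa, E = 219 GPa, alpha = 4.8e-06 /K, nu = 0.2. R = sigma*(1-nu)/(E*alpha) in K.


R = 141*(1-0.2)/(219*1000*4.8e-06) = 107 K

107


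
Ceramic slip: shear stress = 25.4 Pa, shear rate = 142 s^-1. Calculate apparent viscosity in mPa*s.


eta = tau/gamma * 1000 = 25.4/142 * 1000 = 178.9 mPa*s

178.9


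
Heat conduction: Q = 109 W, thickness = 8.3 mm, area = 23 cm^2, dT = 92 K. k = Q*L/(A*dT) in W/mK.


k = 109*8.3/1000/(23/10000*92) = 4.28 W/mK

4.28


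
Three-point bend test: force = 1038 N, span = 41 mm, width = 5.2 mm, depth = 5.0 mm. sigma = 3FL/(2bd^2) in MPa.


sigma = 3*1038*41/(2*5.2*5.0^2) = 491.1 MPa

491.1


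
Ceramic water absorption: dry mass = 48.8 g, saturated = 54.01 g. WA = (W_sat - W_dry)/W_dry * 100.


WA = (54.01 - 48.8) / 48.8 * 100 = 10.68%

10.68


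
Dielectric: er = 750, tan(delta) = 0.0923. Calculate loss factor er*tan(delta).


Loss = 750 * 0.0923 = 69.225

69.225


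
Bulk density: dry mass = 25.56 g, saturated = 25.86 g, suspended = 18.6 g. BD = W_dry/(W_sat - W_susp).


BD = 25.56 / (25.86 - 18.6) = 25.56 / 7.26 = 3.521 g/cm^3

3.521


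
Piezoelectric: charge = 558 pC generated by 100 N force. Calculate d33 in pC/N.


d33 = 558 / 100 = 5.6 pC/N

5.6


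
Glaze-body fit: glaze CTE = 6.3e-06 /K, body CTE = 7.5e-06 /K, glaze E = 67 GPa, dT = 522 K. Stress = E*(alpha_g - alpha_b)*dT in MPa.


Stress = 67*1000*(6.3e-06 - 7.5e-06)*522 = -42.0 MPa

-42.0


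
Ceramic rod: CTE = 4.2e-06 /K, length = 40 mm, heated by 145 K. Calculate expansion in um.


dL = 4.2e-06 * 40 * 145 * 1000 = 24.36 um

24.36


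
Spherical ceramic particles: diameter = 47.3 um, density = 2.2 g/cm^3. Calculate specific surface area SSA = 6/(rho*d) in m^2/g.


SSA = 6 / (2.2 * 47.3) = 0.058 m^2/g

0.058


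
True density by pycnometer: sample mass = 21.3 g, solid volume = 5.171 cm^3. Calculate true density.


TD = 21.3 / 5.171 = 4.119 g/cm^3

4.119


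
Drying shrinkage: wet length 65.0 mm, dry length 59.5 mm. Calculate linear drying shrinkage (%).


DS = (65.0 - 59.5) / 65.0 * 100 = 8.46%

8.46


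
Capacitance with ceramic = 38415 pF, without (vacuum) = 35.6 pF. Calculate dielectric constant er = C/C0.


er = 38415 / 35.6 = 1079.07

1079.07


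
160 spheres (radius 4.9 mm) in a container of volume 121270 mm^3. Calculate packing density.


V_sphere = 4/3*pi*4.9^3 = 492.807 mm^3
Total V = 160*492.807 = 78849.12 mm^3
PD = 78849.12 / 121270 = 0.65

0.65


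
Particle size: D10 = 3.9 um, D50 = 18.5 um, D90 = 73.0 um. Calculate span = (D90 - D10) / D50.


Span = (73.0 - 3.9) / 18.5 = 69.1 / 18.5 = 3.735

3.735


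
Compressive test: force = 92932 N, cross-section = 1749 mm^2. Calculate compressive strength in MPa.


CS = 92932 / 1749 = 53.1 MPa

53.1


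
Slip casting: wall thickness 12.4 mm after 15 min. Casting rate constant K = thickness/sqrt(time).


K = 12.4 / sqrt(15) = 12.4 / 3.873 = 3.202 mm/min^0.5

3.202


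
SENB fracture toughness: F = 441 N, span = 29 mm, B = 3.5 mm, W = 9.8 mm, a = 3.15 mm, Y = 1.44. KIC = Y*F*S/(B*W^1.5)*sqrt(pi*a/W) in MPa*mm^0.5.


KIC = 1.44*441*29/(3.5*9.8^1.5)*sqrt(pi*3.15/9.8) = 172.35

172.35


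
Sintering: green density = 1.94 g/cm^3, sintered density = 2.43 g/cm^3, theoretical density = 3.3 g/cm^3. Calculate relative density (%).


Relative = 2.43 / 3.3 * 100 = 73.6%

73.6


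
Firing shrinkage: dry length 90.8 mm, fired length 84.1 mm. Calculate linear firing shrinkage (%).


FS = (90.8 - 84.1) / 90.8 * 100 = 7.38%

7.38


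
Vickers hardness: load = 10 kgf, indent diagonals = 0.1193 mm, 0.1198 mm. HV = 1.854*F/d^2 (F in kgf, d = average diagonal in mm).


d_avg = (0.1193+0.1198)/2 = 0.11955 mm
HV = 1.854*10/0.11955^2 = 1297

1297


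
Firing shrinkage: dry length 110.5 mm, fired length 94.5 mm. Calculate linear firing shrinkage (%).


FS = (110.5 - 94.5) / 110.5 * 100 = 14.48%

14.48


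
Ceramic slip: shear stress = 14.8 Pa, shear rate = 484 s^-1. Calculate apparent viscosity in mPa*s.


eta = tau/gamma * 1000 = 14.8/484 * 1000 = 30.6 mPa*s

30.6


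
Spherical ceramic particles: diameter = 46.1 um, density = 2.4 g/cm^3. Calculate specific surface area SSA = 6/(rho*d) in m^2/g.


SSA = 6 / (2.4 * 46.1) = 0.054 m^2/g

0.054


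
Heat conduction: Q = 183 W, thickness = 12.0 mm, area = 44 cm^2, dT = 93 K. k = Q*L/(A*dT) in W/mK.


k = 183*12.0/1000/(44/10000*93) = 5.37 W/mK

5.37


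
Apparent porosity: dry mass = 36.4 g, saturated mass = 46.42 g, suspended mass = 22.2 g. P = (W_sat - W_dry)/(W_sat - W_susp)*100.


P = (46.42 - 36.4) / (46.42 - 22.2) * 100 = 10.02 / 24.22 * 100 = 41.4%

41.4


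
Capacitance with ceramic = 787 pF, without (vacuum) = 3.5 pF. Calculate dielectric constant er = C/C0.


er = 787 / 3.5 = 224.86

224.86


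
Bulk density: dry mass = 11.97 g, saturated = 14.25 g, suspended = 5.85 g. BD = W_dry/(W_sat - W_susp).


BD = 11.97 / (14.25 - 5.85) = 11.97 / 8.4 = 1.425 g/cm^3

1.425


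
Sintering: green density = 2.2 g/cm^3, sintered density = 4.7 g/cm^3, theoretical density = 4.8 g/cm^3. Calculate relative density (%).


Relative = 4.7 / 4.8 * 100 = 97.9%

97.9


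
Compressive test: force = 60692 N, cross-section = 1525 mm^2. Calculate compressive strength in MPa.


CS = 60692 / 1525 = 39.8 MPa

39.8


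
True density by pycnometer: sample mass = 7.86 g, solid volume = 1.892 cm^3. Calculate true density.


TD = 7.86 / 1.892 = 4.154 g/cm^3

4.154


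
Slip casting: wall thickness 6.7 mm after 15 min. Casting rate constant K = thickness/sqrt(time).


K = 6.7 / sqrt(15) = 6.7 / 3.873 = 1.73 mm/min^0.5

1.73


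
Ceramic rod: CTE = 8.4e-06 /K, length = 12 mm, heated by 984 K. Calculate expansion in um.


dL = 8.4e-06 * 12 * 984 * 1000 = 99.187 um

99.187


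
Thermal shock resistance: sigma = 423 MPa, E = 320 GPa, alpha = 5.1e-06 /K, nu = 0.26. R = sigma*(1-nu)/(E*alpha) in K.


R = 423*(1-0.26)/(320*1000*5.1e-06) = 192 K

192


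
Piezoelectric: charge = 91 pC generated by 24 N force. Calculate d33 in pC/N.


d33 = 91 / 24 = 3.8 pC/N

3.8


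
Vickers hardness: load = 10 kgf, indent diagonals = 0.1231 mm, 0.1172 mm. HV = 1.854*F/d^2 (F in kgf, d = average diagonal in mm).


d_avg = (0.1231+0.1172)/2 = 0.12015 mm
HV = 1.854*10/0.12015^2 = 1284

1284


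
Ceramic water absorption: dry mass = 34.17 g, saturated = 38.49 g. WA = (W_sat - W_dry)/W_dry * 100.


WA = (38.49 - 34.17) / 34.17 * 100 = 12.64%

12.64


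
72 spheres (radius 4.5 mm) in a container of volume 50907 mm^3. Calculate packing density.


V_sphere = 4/3*pi*4.5^3 = 381.7035 mm^3
Total V = 72*381.7035 = 27482.652 mm^3
PD = 27482.652 / 50907 = 0.54

0.54


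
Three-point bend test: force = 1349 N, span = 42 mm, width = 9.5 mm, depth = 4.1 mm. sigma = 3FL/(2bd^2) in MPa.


sigma = 3*1349*42/(2*9.5*4.1^2) = 532.2 MPa

532.2


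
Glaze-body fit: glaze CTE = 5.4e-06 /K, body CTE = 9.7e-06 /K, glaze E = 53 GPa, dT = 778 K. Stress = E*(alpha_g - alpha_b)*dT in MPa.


Stress = 53*1000*(5.4e-06 - 9.7e-06)*778 = -177.3 MPa

-177.3


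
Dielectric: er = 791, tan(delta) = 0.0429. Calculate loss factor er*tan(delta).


Loss = 791 * 0.0429 = 33.934

33.934


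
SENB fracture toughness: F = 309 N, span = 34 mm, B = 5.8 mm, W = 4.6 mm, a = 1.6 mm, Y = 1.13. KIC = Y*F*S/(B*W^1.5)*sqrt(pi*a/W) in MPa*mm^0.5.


KIC = 1.13*309*34/(5.8*4.6^1.5)*sqrt(pi*1.6/4.6) = 216.87

216.87


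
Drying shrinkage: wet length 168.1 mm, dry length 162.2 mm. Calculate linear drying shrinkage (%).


DS = (168.1 - 162.2) / 168.1 * 100 = 3.51%

3.51


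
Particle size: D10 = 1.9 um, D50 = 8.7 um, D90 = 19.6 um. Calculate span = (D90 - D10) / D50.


Span = (19.6 - 1.9) / 8.7 = 17.7 / 8.7 = 2.034

2.034


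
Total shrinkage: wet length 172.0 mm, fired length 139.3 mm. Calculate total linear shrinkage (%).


TS = (172.0 - 139.3) / 172.0 * 100 = 19.01%

19.01


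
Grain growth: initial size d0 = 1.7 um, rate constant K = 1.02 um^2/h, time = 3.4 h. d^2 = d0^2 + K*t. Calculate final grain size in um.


d^2 = 1.7^2 + 1.02*3.4 = 6.358
d = sqrt(6.358) = 2.52 um

2.52


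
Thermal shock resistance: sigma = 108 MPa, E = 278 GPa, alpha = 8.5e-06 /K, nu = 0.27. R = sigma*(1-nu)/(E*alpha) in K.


R = 108*(1-0.27)/(278*1000*8.5e-06) = 33 K

33


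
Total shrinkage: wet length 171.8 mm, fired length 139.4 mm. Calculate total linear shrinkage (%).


TS = (171.8 - 139.4) / 171.8 * 100 = 18.86%

18.86


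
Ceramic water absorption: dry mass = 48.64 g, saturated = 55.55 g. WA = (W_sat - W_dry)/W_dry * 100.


WA = (55.55 - 48.64) / 48.64 * 100 = 14.21%

14.21


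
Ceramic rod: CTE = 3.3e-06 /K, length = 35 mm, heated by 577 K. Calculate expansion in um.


dL = 3.3e-06 * 35 * 577 * 1000 = 66.644 um

66.644


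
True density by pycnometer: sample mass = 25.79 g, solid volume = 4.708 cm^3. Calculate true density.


TD = 25.79 / 4.708 = 5.478 g/cm^3

5.478


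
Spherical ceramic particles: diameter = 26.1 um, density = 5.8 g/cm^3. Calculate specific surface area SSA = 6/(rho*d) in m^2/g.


SSA = 6 / (5.8 * 26.1) = 0.04 m^2/g

0.04


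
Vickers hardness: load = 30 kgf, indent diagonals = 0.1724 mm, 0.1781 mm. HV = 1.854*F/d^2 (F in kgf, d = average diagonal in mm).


d_avg = (0.1724+0.1781)/2 = 0.17525 mm
HV = 1.854*30/0.17525^2 = 1811

1811


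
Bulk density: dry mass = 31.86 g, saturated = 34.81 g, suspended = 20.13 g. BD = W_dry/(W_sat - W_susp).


BD = 31.86 / (34.81 - 20.13) = 31.86 / 14.68 = 2.17 g/cm^3

2.17


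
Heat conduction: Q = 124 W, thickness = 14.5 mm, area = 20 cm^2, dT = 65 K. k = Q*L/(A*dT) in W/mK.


k = 124*14.5/1000/(20/10000*65) = 13.83 W/mK

13.83


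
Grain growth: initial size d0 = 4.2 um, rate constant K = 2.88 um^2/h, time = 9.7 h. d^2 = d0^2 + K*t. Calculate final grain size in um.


d^2 = 4.2^2 + 2.88*9.7 = 45.576
d = sqrt(45.576) = 6.75 um

6.75


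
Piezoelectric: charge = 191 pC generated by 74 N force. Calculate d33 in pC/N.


d33 = 191 / 74 = 2.6 pC/N

2.6


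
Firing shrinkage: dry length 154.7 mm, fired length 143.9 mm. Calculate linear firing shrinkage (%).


FS = (154.7 - 143.9) / 154.7 * 100 = 6.98%

6.98


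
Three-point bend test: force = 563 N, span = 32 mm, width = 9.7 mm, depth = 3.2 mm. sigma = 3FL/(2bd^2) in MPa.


sigma = 3*563*32/(2*9.7*3.2^2) = 272.1 MPa

272.1


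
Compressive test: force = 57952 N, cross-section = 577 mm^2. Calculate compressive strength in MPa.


CS = 57952 / 577 = 100.4 MPa

100.4


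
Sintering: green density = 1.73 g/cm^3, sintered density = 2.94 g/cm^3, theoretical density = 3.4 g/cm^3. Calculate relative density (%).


Relative = 2.94 / 3.4 * 100 = 86.5%

86.5


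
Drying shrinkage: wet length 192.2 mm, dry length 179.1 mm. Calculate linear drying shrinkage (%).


DS = (192.2 - 179.1) / 192.2 * 100 = 6.82%

6.82


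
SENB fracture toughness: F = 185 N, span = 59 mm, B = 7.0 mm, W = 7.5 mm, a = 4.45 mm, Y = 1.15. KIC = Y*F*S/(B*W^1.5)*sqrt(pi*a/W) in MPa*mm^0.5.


KIC = 1.15*185*59/(7.0*7.5^1.5)*sqrt(pi*4.45/7.5) = 119.19

119.19


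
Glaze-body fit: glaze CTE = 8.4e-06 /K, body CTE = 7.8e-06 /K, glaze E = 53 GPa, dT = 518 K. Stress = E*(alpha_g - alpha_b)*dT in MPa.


Stress = 53*1000*(8.4e-06 - 7.8e-06)*518 = 16.5 MPa

16.5


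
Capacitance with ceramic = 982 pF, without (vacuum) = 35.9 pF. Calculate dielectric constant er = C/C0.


er = 982 / 35.9 = 27.35

27.35


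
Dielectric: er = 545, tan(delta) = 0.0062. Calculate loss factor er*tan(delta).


Loss = 545 * 0.0062 = 3.379

3.379


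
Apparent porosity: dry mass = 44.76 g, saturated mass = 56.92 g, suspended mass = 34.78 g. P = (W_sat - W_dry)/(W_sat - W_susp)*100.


P = (56.92 - 44.76) / (56.92 - 34.78) * 100 = 12.16 / 22.14 * 100 = 54.9%

54.9


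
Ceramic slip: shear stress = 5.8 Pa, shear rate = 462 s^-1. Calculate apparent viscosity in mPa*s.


eta = tau/gamma * 1000 = 5.8/462 * 1000 = 12.6 mPa*s

12.6


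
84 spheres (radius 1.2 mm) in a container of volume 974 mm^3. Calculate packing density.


V_sphere = 4/3*pi*1.2^3 = 7.2382 mm^3
Total V = 84*7.2382 = 608.0088 mm^3
PD = 608.0088 / 974 = 0.624

0.624


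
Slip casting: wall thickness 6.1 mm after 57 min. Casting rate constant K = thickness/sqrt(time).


K = 6.1 / sqrt(57) = 6.1 / 7.5498 = 0.808 mm/min^0.5

0.808


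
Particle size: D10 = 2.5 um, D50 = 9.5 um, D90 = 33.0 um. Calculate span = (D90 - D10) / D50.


Span = (33.0 - 2.5) / 9.5 = 30.5 / 9.5 = 3.211

3.211


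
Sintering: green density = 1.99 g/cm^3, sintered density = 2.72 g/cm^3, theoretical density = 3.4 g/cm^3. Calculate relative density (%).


Relative = 2.72 / 3.4 * 100 = 80.0%

80.0


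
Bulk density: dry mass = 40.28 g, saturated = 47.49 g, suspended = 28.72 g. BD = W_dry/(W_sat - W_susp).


BD = 40.28 / (47.49 - 28.72) = 40.28 / 18.77 = 2.146 g/cm^3

2.146


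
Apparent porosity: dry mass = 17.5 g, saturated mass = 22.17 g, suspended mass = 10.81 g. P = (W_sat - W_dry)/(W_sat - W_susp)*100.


P = (22.17 - 17.5) / (22.17 - 10.81) * 100 = 4.67 / 11.36 * 100 = 41.1%

41.1


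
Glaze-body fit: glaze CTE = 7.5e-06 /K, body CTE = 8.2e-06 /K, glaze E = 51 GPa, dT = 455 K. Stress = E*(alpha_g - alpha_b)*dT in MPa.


Stress = 51*1000*(7.5e-06 - 8.2e-06)*455 = -16.2 MPa

-16.2


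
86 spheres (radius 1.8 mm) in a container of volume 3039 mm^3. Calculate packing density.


V_sphere = 4/3*pi*1.8^3 = 24.429 mm^3
Total V = 86*24.429 = 2100.894 mm^3
PD = 2100.894 / 3039 = 0.691

0.691


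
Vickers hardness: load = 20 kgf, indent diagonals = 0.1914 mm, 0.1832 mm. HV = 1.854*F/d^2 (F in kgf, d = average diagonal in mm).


d_avg = (0.1914+0.1832)/2 = 0.1873 mm
HV = 1.854*20/0.1873^2 = 1057

1057


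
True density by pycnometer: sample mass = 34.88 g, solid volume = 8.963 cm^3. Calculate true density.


TD = 34.88 / 8.963 = 3.892 g/cm^3

3.892


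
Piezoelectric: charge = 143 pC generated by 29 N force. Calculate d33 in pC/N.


d33 = 143 / 29 = 4.9 pC/N

4.9


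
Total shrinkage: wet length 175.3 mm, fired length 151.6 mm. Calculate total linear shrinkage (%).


TS = (175.3 - 151.6) / 175.3 * 100 = 13.52%

13.52


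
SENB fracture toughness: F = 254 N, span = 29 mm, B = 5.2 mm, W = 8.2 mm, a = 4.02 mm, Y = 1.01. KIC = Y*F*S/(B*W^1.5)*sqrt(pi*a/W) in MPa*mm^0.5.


KIC = 1.01*254*29/(5.2*8.2^1.5)*sqrt(pi*4.02/8.2) = 75.62

75.62


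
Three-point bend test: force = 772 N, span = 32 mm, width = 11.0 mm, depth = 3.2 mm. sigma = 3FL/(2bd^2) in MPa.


sigma = 3*772*32/(2*11.0*3.2^2) = 329.0 MPa

329.0


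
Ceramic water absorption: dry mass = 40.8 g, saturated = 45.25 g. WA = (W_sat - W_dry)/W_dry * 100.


WA = (45.25 - 40.8) / 40.8 * 100 = 10.91%

10.91


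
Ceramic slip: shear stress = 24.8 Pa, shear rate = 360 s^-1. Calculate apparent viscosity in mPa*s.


eta = tau/gamma * 1000 = 24.8/360 * 1000 = 68.9 mPa*s

68.9


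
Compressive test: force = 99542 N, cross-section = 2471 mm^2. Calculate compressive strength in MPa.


CS = 99542 / 2471 = 40.3 MPa

40.3


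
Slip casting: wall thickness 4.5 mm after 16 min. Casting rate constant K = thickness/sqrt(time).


K = 4.5 / sqrt(16) = 4.5 / 4.0 = 1.125 mm/min^0.5

1.125


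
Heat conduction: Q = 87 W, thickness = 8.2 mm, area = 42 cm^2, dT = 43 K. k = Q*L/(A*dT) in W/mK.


k = 87*8.2/1000/(42/10000*43) = 3.95 W/mK

3.95


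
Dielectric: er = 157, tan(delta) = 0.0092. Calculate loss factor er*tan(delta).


Loss = 157 * 0.0092 = 1.444

1.444


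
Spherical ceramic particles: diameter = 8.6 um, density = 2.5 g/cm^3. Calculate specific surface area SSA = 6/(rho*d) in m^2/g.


SSA = 6 / (2.5 * 8.6) = 0.279 m^2/g

0.279


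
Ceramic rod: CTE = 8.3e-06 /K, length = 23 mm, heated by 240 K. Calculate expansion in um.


dL = 8.3e-06 * 23 * 240 * 1000 = 45.816 um

45.816


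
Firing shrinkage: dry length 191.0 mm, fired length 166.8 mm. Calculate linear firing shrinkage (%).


FS = (191.0 - 166.8) / 191.0 * 100 = 12.67%

12.67


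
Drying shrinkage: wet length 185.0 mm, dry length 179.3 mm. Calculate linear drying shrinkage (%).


DS = (185.0 - 179.3) / 185.0 * 100 = 3.08%

3.08


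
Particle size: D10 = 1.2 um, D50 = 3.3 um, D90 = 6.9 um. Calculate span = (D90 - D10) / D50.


Span = (6.9 - 1.2) / 3.3 = 5.7 / 3.3 = 1.727

1.727


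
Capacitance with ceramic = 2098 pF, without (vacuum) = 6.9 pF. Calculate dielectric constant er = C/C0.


er = 2098 / 6.9 = 304.06

304.06


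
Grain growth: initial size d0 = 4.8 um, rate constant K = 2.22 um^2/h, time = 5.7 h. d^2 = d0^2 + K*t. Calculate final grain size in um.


d^2 = 4.8^2 + 2.22*5.7 = 35.694
d = sqrt(35.694) = 5.97 um

5.97


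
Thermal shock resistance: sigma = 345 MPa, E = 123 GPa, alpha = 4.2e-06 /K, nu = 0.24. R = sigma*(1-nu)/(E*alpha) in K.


R = 345*(1-0.24)/(123*1000*4.2e-06) = 508 K

508


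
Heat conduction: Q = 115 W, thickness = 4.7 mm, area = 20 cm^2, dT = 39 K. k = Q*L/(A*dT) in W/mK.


k = 115*4.7/1000/(20/10000*39) = 6.93 W/mK

6.93


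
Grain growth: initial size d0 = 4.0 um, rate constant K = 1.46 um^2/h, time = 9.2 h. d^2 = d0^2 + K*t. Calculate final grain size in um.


d^2 = 4.0^2 + 1.46*9.2 = 29.432
d = sqrt(29.432) = 5.43 um

5.43


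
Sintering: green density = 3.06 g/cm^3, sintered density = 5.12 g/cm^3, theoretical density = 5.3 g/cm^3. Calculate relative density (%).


Relative = 5.12 / 5.3 * 100 = 96.6%

96.6


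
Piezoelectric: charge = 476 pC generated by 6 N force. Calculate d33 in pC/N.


d33 = 476 / 6 = 79.3 pC/N

79.3


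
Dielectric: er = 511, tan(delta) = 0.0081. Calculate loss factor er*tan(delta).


Loss = 511 * 0.0081 = 4.139

4.139


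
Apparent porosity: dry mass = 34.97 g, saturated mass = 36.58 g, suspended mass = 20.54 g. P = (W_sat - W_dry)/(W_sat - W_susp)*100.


P = (36.58 - 34.97) / (36.58 - 20.54) * 100 = 1.61 / 16.04 * 100 = 10.0%

10.0


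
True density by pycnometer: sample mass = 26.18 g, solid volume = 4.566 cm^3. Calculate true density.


TD = 26.18 / 4.566 = 5.734 g/cm^3

5.734


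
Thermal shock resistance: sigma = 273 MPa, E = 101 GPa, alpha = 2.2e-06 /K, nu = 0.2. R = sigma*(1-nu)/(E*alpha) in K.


R = 273*(1-0.2)/(101*1000*2.2e-06) = 983 K

983


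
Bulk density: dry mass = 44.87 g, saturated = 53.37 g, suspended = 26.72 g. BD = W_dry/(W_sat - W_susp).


BD = 44.87 / (53.37 - 26.72) = 44.87 / 26.65 = 1.684 g/cm^3

1.684


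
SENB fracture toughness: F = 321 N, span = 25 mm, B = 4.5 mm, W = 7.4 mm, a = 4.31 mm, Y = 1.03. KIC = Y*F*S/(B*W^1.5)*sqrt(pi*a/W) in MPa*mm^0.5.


KIC = 1.03*321*25/(4.5*7.4^1.5)*sqrt(pi*4.31/7.4) = 123.43

123.43


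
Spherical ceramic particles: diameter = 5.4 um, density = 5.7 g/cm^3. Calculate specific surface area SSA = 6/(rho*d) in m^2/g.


SSA = 6 / (5.7 * 5.4) = 0.195 m^2/g

0.195


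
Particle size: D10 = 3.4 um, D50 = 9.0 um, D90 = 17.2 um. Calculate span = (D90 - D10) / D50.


Span = (17.2 - 3.4) / 9.0 = 13.8 / 9.0 = 1.533

1.533


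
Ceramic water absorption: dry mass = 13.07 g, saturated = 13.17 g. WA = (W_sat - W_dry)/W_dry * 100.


WA = (13.17 - 13.07) / 13.07 * 100 = 0.77%

0.77


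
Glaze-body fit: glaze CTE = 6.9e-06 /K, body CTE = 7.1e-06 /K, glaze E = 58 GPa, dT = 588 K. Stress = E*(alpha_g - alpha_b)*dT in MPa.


Stress = 58*1000*(6.9e-06 - 7.1e-06)*588 = -6.8 MPa

-6.8


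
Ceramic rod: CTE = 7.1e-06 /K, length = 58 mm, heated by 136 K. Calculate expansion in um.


dL = 7.1e-06 * 58 * 136 * 1000 = 56.005 um

56.005


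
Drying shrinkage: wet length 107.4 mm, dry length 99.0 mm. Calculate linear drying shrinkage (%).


DS = (107.4 - 99.0) / 107.4 * 100 = 7.82%

7.82


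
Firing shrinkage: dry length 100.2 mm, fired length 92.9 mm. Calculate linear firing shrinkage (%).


FS = (100.2 - 92.9) / 100.2 * 100 = 7.29%

7.29


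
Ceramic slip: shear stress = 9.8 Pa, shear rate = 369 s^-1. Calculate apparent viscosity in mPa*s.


eta = tau/gamma * 1000 = 9.8/369 * 1000 = 26.6 mPa*s

26.6


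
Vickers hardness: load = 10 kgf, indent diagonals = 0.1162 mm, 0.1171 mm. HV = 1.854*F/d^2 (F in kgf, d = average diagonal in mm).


d_avg = (0.1162+0.1171)/2 = 0.11665 mm
HV = 1.854*10/0.11665^2 = 1363

1363


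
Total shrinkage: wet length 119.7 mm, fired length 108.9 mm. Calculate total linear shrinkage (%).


TS = (119.7 - 108.9) / 119.7 * 100 = 9.02%

9.02


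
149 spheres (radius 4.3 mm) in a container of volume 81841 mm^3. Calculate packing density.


V_sphere = 4/3*pi*4.3^3 = 333.0381 mm^3
Total V = 149*333.0381 = 49622.6769 mm^3
PD = 49622.6769 / 81841 = 0.606

0.606


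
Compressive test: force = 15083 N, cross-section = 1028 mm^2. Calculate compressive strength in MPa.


CS = 15083 / 1028 = 14.7 MPa

14.7


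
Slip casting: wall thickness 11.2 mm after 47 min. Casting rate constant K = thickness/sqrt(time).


K = 11.2 / sqrt(47) = 11.2 / 6.8557 = 1.634 mm/min^0.5

1.634


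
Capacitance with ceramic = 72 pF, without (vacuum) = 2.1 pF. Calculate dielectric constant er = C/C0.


er = 72 / 2.1 = 34.29

34.29


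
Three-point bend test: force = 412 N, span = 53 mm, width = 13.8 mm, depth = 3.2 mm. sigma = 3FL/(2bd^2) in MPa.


sigma = 3*412*53/(2*13.8*3.2^2) = 231.8 MPa

231.8


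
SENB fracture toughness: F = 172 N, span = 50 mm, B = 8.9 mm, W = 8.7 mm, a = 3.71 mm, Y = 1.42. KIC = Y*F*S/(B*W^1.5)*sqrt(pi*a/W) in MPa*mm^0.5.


KIC = 1.42*172*50/(8.9*8.7^1.5)*sqrt(pi*3.71/8.7) = 61.89

61.89


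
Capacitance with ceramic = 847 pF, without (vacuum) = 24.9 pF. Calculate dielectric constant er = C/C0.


er = 847 / 24.9 = 34.02

34.02


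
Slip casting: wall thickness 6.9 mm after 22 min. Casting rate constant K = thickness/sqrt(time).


K = 6.9 / sqrt(22) = 6.9 / 4.6904 = 1.471 mm/min^0.5

1.471


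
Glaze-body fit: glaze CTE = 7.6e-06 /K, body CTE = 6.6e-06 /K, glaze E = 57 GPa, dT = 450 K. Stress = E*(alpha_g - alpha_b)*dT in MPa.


Stress = 57*1000*(7.6e-06 - 6.6e-06)*450 = 25.7 MPa

25.7


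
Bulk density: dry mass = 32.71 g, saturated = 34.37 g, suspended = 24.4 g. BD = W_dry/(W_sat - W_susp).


BD = 32.71 / (34.37 - 24.4) = 32.71 / 9.97 = 3.281 g/cm^3

3.281


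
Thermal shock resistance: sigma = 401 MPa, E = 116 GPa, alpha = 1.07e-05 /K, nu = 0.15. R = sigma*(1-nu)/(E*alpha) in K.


R = 401*(1-0.15)/(116*1000*1.07e-05) = 275 K

275


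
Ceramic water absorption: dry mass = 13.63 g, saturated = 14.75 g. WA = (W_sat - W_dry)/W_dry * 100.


WA = (14.75 - 13.63) / 13.63 * 100 = 8.22%

8.22


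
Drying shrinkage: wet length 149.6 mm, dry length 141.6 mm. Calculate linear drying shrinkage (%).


DS = (149.6 - 141.6) / 149.6 * 100 = 5.35%

5.35


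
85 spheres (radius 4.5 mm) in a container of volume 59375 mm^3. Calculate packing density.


V_sphere = 4/3*pi*4.5^3 = 381.7035 mm^3
Total V = 85*381.7035 = 32444.7975 mm^3
PD = 32444.7975 / 59375 = 0.546

0.546


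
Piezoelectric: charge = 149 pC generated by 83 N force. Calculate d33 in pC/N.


d33 = 149 / 83 = 1.8 pC/N

1.8


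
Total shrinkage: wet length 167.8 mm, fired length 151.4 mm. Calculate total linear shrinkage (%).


TS = (167.8 - 151.4) / 167.8 * 100 = 9.77%

9.77


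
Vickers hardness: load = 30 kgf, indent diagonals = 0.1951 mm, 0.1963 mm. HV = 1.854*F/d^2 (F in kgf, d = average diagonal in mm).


d_avg = (0.1951+0.1963)/2 = 0.1957 mm
HV = 1.854*30/0.1957^2 = 1452

1452


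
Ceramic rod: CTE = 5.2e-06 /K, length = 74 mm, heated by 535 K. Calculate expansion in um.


dL = 5.2e-06 * 74 * 535 * 1000 = 205.868 um

205.868


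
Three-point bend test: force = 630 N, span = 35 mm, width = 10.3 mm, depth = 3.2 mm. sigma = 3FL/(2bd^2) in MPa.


sigma = 3*630*35/(2*10.3*3.2^2) = 313.6 MPa

313.6


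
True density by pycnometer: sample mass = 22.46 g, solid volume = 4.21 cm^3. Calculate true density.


TD = 22.46 / 4.21 = 5.335 g/cm^3

5.335


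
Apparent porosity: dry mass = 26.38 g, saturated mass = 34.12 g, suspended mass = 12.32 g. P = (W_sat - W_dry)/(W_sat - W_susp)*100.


P = (34.12 - 26.38) / (34.12 - 12.32) * 100 = 7.74 / 21.8 * 100 = 35.5%

35.5


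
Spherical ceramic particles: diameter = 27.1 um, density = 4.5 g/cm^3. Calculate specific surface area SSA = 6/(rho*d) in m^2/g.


SSA = 6 / (4.5 * 27.1) = 0.049 m^2/g

0.049


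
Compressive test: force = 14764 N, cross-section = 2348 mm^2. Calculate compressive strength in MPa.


CS = 14764 / 2348 = 6.3 MPa

6.3


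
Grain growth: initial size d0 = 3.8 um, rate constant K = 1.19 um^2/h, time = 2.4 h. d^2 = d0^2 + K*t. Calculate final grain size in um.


d^2 = 3.8^2 + 1.19*2.4 = 17.296
d = sqrt(17.296) = 4.16 um

4.16


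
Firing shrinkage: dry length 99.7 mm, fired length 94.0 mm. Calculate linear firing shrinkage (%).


FS = (99.7 - 94.0) / 99.7 * 100 = 5.72%

5.72


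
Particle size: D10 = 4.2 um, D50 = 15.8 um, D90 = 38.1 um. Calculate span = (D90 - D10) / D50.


Span = (38.1 - 4.2) / 15.8 = 33.9 / 15.8 = 2.146

2.146
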